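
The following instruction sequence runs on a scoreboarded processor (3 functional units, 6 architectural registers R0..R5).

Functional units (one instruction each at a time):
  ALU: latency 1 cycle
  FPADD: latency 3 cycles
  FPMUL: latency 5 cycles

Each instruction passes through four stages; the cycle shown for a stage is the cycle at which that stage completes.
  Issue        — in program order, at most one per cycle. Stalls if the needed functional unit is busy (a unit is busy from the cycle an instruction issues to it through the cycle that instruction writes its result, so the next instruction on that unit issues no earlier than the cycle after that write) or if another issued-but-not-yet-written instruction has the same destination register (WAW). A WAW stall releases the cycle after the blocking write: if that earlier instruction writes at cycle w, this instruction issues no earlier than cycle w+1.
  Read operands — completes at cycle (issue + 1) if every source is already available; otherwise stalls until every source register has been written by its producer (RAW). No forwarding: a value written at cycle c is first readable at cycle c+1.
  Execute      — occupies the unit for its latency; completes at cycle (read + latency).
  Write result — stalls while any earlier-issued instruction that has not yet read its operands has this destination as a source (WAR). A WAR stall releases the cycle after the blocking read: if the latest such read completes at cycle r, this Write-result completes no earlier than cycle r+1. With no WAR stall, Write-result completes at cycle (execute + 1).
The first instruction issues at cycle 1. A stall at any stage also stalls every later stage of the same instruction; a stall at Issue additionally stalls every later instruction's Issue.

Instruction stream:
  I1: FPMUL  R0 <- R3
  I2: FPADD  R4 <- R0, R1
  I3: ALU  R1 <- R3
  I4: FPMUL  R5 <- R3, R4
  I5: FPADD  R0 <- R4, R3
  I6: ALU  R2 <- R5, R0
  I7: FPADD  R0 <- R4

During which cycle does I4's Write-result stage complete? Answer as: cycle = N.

cycle = 20

I1  is:1  ro:2  ex:7  wr:8
I2  is:2  ro:9  ex:12  wr:13  — RAW R0: wait I1 write@8
I3  is:3  ro:4  ex:5  wr:10  — WAR R1: wait I2 read@9
I4  is:9  ro:14  ex:19  wr:20  — struct: FPMUL busy until I1 writes@8, RAW R4: wait I2 write@13
I5  is:14  ro:15  ex:18  wr:19  — struct: FPADD busy until I2 writes@13
I6  is:15  ro:21  ex:22  wr:23  — RAW R5: wait I4 write@20
I7  is:20  ro:21  ex:24  wr:25  — struct: FPADD busy until I5 writes@19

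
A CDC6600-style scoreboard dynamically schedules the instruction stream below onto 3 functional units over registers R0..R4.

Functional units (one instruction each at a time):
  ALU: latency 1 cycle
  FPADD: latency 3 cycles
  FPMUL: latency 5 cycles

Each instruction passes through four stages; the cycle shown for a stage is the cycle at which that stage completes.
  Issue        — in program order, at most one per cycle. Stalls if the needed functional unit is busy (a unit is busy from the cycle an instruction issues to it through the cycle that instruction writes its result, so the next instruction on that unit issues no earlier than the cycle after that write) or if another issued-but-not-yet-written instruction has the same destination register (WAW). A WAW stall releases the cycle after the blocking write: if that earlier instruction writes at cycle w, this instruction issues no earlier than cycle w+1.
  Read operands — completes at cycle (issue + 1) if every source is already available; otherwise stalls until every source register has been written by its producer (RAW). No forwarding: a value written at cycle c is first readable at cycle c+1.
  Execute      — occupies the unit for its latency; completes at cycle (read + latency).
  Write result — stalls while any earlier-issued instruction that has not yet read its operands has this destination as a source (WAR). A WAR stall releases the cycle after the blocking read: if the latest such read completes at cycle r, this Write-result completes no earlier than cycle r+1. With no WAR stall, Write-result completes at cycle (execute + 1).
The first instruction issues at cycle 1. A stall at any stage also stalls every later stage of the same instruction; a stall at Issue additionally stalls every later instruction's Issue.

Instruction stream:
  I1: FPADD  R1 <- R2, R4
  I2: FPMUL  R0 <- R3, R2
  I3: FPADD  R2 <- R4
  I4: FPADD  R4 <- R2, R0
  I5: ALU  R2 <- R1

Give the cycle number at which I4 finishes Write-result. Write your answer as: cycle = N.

c1: I1→FPADD
c2: I1 RO · I2→FPMUL
c3: I2 RO
c5: I1 EX
c6: I1 WR R1
c7: I3→FPADD
c8: I2 EX · I3 RO
c9: I2 WR R0
c11: I3 EX
c12: I3 WR R2
c13: I4→FPADD
c14: I4 RO · I5→ALU
c15: I5 RO
c16: I5 EX
c17: I4 EX · I5 WR R2
c18: I4 WR R4

cycle = 18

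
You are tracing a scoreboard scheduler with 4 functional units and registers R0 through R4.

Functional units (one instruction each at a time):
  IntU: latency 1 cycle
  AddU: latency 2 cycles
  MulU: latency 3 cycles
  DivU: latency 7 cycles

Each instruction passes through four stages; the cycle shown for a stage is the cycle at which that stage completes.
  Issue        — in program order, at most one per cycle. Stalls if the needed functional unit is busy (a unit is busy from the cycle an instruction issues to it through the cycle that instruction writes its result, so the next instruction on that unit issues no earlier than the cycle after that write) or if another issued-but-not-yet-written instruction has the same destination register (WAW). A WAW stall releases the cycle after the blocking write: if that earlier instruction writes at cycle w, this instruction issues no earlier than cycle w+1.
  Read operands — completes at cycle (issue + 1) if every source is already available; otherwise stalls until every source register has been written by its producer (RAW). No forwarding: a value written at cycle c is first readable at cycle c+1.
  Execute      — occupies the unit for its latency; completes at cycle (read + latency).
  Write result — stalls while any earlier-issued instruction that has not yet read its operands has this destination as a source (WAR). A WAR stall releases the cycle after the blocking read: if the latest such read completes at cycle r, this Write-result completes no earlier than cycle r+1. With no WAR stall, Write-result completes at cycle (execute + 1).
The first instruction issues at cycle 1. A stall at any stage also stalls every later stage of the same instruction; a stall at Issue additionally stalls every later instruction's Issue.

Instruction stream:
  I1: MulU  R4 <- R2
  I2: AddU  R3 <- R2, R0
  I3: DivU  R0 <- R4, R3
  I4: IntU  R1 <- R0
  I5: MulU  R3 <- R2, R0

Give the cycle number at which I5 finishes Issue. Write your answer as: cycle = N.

cycle = 7

c1: issue I1 (MulU)
c2: I1 read-ops; issue I2 (AddU)
c3: I2 read-ops; issue I3 (DivU)
c4: issue I4 (IntU)
c5: I1 finished on MulU; I2 finished on AddU
c6: I1→R4; I2→R3
c7: I3 read-ops; issue I5 (MulU)
c14: I3 finished on DivU
c15: I3→R0
c16: I4 read-ops; I5 read-ops
c17: I4 finished on IntU
c18: I4→R1
c19: I5 finished on MulU
c20: I5→R3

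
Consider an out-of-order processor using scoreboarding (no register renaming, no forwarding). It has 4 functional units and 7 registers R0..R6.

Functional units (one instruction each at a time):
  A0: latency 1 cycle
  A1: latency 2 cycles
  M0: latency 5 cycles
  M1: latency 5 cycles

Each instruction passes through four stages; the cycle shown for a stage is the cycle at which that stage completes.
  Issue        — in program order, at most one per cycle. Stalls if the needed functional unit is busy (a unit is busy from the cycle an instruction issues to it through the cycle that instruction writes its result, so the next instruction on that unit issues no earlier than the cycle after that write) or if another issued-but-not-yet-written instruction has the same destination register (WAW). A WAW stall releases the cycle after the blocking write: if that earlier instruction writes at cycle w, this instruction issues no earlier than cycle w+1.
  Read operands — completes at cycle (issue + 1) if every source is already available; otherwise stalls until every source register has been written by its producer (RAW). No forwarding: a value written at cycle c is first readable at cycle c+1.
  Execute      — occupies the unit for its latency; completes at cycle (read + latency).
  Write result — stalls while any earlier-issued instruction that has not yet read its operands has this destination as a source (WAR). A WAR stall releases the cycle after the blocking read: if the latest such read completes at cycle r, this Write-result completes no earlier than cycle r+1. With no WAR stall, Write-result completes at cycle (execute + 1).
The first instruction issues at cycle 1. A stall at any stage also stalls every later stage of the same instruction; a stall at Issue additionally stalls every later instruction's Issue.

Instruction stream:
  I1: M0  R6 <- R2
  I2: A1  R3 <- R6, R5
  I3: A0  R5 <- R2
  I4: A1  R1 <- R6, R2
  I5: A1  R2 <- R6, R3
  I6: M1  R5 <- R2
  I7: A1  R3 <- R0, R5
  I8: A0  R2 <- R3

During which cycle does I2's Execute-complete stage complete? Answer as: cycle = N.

I1 -> (1, 2, 7, 8)
I2 -> (2, 9, 11, 12)  // RAW R6: wait I1 write@8
I3 -> (3, 4, 5, 10)  // WAR R5: wait I2 read@9
I4 -> (13, 14, 16, 17)  // struct: A1 busy until I2 writes@12
I5 -> (18, 19, 21, 22)  // struct: A1 busy until I4 writes@17
I6 -> (19, 23, 28, 29)  // RAW R2: wait I5 write@22
I7 -> (23, 30, 32, 33)  // struct: A1 busy until I5 writes@22, RAW R5: wait I6 write@29
I8 -> (24, 34, 35, 36)  // RAW R3: wait I7 write@33

cycle = 11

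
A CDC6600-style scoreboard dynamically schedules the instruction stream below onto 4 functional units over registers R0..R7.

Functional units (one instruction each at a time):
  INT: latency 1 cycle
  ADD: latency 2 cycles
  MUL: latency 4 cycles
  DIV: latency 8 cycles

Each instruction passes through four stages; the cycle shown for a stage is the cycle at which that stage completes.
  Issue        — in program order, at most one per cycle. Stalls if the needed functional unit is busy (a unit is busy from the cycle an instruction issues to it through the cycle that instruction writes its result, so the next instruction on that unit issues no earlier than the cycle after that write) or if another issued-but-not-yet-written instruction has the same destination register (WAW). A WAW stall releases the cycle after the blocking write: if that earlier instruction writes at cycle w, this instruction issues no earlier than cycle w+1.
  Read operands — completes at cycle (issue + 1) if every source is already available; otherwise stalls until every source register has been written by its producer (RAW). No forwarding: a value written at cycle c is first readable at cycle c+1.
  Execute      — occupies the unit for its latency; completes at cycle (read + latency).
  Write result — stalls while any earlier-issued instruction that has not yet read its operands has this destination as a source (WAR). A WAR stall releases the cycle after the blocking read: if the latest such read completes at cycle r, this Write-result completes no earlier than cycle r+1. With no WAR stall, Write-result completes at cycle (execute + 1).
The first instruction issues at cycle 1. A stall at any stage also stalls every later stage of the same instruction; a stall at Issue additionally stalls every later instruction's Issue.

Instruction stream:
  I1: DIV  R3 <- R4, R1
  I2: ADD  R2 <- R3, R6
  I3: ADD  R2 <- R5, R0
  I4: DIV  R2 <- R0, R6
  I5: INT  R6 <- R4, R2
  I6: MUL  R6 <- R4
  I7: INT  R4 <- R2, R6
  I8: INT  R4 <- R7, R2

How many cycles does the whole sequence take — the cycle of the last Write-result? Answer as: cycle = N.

[1] I1 issues→DIV
[2] I1 reads · I2 issues→ADD
[10] I1 exec-done
[11] I1 writes R3
[12] I2 reads
[14] I2 exec-done
[15] I2 writes R2
[16] I3 issues→ADD
[17] I3 reads
[19] I3 exec-done
[20] I3 writes R2
[21] I4 issues→DIV
[22] I4 reads · I5 issues→INT
[30] I4 exec-done
[31] I4 writes R2
[32] I5 reads
[33] I5 exec-done
[34] I5 writes R6
[35] I6 issues→MUL
[36] I6 reads · I7 issues→INT
[40] I6 exec-done
[41] I6 writes R6
[42] I7 reads
[43] I7 exec-done
[44] I7 writes R4
[45] I8 issues→INT
[46] I8 reads
[47] I8 exec-done
[48] I8 writes R4

cycle = 48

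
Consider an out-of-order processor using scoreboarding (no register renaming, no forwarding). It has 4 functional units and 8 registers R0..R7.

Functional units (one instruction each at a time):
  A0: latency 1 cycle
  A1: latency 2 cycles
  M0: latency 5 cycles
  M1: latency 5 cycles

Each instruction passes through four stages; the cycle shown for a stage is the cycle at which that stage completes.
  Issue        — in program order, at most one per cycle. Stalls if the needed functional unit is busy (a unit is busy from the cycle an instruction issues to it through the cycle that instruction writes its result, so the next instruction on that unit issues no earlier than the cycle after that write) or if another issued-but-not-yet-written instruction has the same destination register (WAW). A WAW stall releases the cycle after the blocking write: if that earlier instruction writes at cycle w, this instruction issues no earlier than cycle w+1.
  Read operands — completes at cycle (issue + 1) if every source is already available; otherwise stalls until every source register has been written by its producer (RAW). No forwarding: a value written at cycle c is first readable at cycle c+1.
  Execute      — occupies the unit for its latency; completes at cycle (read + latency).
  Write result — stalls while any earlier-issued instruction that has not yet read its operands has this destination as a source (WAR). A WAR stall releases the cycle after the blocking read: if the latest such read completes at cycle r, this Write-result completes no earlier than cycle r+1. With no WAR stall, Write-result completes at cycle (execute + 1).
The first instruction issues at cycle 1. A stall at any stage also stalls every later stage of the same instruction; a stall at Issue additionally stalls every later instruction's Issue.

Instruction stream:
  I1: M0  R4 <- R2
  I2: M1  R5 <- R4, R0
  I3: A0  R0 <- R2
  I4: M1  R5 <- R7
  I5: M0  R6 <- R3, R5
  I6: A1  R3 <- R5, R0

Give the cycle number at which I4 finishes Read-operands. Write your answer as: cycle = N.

cycle = 17

I1  is:1  ro:2  ex:7  wr:8
I2  is:2  ro:9  ex:14  wr:15  — RAW R4: wait I1 write@8
I3  is:3  ro:4  ex:5  wr:10  — WAR R0: wait I2 read@9
I4  is:16  ro:17  ex:22  wr:23  — struct: M1 busy until I2 writes@15
I5  is:17  ro:24  ex:29  wr:30  — RAW R5: wait I4 write@23
I6  is:18  ro:24  ex:26  wr:27  — RAW R5: wait I4 write@23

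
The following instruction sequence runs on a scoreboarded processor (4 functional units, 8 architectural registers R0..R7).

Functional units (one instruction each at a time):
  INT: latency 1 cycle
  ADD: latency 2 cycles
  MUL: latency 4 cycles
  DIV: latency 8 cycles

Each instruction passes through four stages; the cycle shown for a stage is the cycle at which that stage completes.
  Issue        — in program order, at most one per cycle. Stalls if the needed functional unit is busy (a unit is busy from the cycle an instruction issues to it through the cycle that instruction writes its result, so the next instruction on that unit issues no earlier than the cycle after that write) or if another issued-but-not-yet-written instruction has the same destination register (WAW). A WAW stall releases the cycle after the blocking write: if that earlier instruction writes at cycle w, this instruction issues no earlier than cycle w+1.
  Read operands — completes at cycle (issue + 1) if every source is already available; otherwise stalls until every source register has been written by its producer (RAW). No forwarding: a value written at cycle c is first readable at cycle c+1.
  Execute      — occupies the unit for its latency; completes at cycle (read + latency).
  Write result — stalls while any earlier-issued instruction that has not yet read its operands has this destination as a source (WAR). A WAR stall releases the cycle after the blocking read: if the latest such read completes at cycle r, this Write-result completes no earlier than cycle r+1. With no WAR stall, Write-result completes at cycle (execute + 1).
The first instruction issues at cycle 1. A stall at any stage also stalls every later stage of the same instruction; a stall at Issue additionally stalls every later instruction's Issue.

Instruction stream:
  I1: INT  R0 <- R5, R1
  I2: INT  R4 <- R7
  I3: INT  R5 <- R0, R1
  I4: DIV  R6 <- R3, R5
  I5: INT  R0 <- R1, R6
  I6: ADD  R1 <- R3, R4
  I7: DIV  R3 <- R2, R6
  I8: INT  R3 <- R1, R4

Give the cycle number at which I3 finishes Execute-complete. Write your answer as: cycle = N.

[1] I1 issues→INT
[2] I1 reads
[3] I1 exec-done
[4] I1 writes R0
[5] I2 issues→INT
[6] I2 reads
[7] I2 exec-done
[8] I2 writes R4
[9] I3 issues→INT
[10] I3 reads | I4 issues→DIV
[11] I3 exec-done
[12] I3 writes R5
[13] I4 reads | I5 issues→INT
[14] I6 issues→ADD
[15] I6 reads
[17] I6 exec-done
[21] I4 exec-done
[22] I4 writes R6
[23] I5 reads | I7 issues→DIV
[24] I5 exec-done | I6 writes R1 | I7 reads
[25] I5 writes R0
[32] I7 exec-done
[33] I7 writes R3
[34] I8 issues→INT
[35] I8 reads
[36] I8 exec-done
[37] I8 writes R3

cycle = 11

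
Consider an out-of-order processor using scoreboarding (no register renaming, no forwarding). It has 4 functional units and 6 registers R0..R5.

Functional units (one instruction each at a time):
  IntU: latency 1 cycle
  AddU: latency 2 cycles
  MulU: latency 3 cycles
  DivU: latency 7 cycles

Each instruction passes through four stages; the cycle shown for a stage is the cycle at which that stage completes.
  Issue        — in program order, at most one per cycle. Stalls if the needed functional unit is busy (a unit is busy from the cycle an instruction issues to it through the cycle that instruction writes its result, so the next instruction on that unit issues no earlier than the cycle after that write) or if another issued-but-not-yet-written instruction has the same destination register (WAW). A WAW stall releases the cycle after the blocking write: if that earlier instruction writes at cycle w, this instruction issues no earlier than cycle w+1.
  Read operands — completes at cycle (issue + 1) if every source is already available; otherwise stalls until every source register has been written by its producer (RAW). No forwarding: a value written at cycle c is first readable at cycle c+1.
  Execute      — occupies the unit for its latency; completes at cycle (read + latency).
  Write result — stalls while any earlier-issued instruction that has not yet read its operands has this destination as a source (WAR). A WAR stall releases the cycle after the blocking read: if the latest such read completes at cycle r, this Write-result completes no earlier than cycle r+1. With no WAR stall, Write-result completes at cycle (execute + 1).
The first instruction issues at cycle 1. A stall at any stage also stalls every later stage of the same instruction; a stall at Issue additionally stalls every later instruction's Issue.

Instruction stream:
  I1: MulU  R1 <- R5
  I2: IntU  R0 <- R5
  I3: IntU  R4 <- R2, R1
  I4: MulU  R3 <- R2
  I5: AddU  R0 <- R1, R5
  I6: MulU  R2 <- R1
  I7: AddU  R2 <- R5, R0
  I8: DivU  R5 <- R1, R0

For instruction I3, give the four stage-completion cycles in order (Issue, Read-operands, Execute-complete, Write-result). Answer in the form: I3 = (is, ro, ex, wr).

[1] I1 dispatched to MulU
[2] I1 operands ready · I2 dispatched to IntU
[3] I2 operands ready
[4] I2 complete
[5] I1 complete · R0←I2
[6] R1←I1 · I3 dispatched to IntU
[7] I3 operands ready · I4 dispatched to MulU
[8] I3 complete · I4 operands ready · I5 dispatched to AddU
[9] R4←I3 · I5 operands ready
[11] I4 complete · I5 complete
[12] R3←I4 · R0←I5
[13] I6 dispatched to MulU
[14] I6 operands ready
[17] I6 complete
[18] R2←I6
[19] I7 dispatched to AddU
[20] I7 operands ready · I8 dispatched to DivU
[21] I8 operands ready
[22] I7 complete
[23] R2←I7
[28] I8 complete
[29] R5←I8

I3 = (6, 7, 8, 9)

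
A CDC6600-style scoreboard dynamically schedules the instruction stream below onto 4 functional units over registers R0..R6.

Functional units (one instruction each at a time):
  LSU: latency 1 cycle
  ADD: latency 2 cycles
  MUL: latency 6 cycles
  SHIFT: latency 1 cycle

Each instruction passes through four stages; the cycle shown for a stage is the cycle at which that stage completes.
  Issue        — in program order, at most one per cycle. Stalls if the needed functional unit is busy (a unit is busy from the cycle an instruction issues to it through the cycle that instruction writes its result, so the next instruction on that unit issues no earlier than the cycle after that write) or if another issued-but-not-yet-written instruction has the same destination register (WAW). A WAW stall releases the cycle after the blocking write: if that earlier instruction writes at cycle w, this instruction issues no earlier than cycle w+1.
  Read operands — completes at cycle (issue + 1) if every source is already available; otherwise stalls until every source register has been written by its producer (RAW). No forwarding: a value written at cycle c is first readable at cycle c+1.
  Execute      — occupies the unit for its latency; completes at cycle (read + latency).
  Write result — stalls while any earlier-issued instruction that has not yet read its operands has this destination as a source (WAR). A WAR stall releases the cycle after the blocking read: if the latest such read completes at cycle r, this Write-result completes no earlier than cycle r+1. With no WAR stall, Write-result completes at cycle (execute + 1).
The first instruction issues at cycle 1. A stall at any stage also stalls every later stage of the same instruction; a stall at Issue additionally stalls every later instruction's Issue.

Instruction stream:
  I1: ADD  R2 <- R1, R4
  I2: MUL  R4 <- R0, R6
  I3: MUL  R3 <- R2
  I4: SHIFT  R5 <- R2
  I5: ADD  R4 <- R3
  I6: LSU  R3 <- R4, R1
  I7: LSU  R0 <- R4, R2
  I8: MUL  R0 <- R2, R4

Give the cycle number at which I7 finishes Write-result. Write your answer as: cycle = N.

cycle = 30

c1: I1→ADD
c2: I1 RO · I2→MUL
c3: I2 RO
c4: I1 EX
c5: I1 WR R2
c9: I2 EX
c10: I2 WR R4
c11: I3→MUL
c12: I3 RO · I4→SHIFT
c13: I4 RO · I5→ADD
c14: I4 EX
c15: I4 WR R5
c18: I3 EX
c19: I3 WR R3
c20: I5 RO · I6→LSU
c22: I5 EX
c23: I5 WR R4
c24: I6 RO
c25: I6 EX
c26: I6 WR R3
c27: I7→LSU
c28: I7 RO
c29: I7 EX
c30: I7 WR R0
c31: I8→MUL
c32: I8 RO
c38: I8 EX
c39: I8 WR R0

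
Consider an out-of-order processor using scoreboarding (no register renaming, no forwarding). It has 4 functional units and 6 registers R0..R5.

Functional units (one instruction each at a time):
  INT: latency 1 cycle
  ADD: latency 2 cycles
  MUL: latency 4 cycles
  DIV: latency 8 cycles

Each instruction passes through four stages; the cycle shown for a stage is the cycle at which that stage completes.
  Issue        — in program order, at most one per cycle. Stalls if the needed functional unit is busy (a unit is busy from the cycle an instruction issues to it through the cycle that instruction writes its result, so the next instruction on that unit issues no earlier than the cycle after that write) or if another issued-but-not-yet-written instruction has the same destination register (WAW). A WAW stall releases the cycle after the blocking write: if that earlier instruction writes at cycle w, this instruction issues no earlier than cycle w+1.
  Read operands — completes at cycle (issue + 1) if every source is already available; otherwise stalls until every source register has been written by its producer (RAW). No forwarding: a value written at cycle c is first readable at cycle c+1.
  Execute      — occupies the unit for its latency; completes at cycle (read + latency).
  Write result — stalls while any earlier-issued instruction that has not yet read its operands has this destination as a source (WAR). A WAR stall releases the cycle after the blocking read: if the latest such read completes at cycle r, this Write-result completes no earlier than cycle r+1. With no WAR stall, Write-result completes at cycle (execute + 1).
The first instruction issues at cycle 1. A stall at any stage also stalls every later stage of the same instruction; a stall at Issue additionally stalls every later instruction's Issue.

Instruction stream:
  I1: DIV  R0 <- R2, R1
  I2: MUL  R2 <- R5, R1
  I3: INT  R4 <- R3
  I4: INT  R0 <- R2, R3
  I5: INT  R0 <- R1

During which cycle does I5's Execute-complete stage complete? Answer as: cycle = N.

cycle = 18

t=1  I1→DIV
t=2  I1 RO, I2→MUL
t=3  I2 RO, I3→INT
t=4  I3 RO
t=5  I3 EX
t=6  I3 WR R4
t=7  I2 EX
t=8  I2 WR R2
t=10  I1 EX
t=11  I1 WR R0
t=12  I4→INT
t=13  I4 RO
t=14  I4 EX
t=15  I4 WR R0
t=16  I5→INT
t=17  I5 RO
t=18  I5 EX
t=19  I5 WR R0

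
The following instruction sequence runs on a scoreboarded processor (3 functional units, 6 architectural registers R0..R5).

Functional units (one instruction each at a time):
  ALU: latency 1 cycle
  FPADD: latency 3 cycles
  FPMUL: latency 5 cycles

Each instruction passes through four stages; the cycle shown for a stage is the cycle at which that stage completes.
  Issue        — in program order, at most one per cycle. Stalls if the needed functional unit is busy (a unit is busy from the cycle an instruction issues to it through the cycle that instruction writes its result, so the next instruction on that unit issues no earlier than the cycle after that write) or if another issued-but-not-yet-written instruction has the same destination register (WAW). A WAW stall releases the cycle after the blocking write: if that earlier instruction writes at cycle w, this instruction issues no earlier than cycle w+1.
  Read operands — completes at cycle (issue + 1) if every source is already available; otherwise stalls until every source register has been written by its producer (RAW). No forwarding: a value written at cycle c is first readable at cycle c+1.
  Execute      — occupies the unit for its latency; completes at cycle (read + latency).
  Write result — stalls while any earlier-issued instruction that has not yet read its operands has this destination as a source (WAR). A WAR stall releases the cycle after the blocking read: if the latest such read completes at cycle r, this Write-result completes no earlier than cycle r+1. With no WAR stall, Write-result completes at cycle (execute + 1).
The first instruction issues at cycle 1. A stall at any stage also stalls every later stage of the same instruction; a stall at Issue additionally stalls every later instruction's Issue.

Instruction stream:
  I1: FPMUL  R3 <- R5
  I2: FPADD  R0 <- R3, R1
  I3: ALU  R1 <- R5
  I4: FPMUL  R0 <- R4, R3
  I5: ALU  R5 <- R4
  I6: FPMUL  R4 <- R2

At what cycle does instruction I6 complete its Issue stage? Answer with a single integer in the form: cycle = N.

t=1  I1 issues→FPMUL
t=2  I1 reads · I2 issues→FPADD
t=3  I3 issues→ALU
t=4  I3 reads
t=5  I3 exec-done
t=7  I1 exec-done
t=8  I1 writes R3
t=9  I2 reads
t=10  I3 writes R1
t=12  I2 exec-done
t=13  I2 writes R0
t=14  I4 issues→FPMUL
t=15  I4 reads · I5 issues→ALU
t=16  I5 reads
t=17  I5 exec-done
t=18  I5 writes R5
t=20  I4 exec-done
t=21  I4 writes R0
t=22  I6 issues→FPMUL
t=23  I6 reads
t=28  I6 exec-done
t=29  I6 writes R4

cycle = 22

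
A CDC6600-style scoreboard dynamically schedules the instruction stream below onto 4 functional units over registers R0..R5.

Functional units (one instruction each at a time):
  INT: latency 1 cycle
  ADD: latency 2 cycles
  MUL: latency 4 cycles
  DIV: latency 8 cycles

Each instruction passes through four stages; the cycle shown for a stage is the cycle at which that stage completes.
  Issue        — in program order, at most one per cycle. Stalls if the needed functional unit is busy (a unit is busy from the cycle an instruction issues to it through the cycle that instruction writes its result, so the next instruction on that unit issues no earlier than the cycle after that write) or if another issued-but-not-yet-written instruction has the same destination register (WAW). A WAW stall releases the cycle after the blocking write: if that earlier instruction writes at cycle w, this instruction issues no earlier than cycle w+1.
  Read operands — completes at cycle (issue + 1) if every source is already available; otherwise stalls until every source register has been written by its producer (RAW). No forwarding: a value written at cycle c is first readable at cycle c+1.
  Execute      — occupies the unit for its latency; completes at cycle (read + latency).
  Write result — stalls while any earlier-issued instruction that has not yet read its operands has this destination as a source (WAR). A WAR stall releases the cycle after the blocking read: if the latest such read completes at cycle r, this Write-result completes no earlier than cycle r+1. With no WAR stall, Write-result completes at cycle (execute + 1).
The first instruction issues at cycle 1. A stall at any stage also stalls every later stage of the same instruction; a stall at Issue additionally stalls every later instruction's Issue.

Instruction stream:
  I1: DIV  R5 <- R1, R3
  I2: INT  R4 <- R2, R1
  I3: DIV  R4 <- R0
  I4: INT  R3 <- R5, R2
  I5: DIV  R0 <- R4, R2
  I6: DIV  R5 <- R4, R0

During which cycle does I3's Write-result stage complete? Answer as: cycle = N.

t=1  I1→DIV
t=2  I1 RO; I2→INT
t=3  I2 RO
t=4  I2 EX
t=5  I2 WR R4
t=10  I1 EX
t=11  I1 WR R5
t=12  I3→DIV
t=13  I3 RO; I4→INT
t=14  I4 RO
t=15  I4 EX
t=16  I4 WR R3
t=21  I3 EX
t=22  I3 WR R4
t=23  I5→DIV
t=24  I5 RO
t=32  I5 EX
t=33  I5 WR R0
t=34  I6→DIV
t=35  I6 RO
t=43  I6 EX
t=44  I6 WR R5

cycle = 22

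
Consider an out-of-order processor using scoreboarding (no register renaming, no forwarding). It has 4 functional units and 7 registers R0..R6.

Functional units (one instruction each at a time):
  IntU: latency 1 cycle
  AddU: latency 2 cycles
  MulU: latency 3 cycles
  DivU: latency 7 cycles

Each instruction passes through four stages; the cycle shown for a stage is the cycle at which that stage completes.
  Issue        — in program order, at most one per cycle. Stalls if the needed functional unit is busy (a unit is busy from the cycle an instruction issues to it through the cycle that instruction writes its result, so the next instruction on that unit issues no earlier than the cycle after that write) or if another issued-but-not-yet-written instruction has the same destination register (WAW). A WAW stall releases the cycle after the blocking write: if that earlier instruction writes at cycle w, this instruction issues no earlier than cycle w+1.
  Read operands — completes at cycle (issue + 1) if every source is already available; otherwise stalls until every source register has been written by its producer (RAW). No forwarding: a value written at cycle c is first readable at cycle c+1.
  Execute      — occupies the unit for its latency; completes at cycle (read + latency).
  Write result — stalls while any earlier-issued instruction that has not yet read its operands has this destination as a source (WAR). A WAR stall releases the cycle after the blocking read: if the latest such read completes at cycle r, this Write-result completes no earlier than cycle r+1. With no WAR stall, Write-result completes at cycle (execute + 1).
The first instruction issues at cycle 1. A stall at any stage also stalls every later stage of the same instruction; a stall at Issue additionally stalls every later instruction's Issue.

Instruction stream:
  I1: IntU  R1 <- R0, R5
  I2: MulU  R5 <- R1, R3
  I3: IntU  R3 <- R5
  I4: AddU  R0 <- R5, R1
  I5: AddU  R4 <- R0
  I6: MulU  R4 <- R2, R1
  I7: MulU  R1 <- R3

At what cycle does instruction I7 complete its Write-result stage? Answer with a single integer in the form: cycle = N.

cycle = 30

  I1 | 1 | 2 | 3 | 4
  I2 | 2 | 5 | 8 | 9   RAW R1: wait I1 write@4
  I3 | 5 | 10 | 11 | 12   struct: IntU busy until I1 writes@4 · RAW R5: wait I2 write@9
  I4 | 6 | 10 | 12 | 13   RAW R5: wait I2 write@9
  I5 | 14 | 15 | 17 | 18   struct: AddU busy until I4 writes@13
  I6 | 19 | 20 | 23 | 24   WAW R4: wait I5 write@18
  I7 | 25 | 26 | 29 | 30   struct: MulU busy until I6 writes@24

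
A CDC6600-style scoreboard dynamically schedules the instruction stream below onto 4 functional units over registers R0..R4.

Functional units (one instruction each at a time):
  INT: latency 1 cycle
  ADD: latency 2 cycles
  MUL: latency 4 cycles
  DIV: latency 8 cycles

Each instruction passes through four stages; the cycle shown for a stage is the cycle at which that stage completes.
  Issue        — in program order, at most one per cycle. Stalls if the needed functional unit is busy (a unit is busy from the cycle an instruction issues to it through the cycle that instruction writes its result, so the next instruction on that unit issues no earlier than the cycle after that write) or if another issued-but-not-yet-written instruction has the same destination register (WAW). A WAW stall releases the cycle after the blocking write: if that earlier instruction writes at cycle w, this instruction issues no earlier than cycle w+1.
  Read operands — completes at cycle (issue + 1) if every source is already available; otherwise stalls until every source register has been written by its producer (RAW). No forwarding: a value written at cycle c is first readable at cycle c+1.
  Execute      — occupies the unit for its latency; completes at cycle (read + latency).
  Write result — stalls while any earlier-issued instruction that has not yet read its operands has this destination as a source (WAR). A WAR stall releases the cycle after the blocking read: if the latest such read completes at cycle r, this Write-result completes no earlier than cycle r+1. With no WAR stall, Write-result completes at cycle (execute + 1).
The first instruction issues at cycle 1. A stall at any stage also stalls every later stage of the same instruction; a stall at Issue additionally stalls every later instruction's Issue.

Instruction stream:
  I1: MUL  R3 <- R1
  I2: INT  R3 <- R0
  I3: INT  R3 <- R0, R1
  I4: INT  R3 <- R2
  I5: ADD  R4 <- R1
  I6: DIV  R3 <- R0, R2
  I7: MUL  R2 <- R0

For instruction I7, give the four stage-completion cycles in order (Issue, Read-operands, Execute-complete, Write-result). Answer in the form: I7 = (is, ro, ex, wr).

I7 = (21, 22, 26, 27)

I1 -> (1, 2, 6, 7)
I2 -> (8, 9, 10, 11)  // WAW R3: wait I1 write@7
I3 -> (12, 13, 14, 15)  // struct: INT busy until I2 writes@11
I4 -> (16, 17, 18, 19)  // struct: INT busy until I3 writes@15
I5 -> (17, 18, 20, 21)
I6 -> (20, 21, 29, 30)  // WAW R3: wait I4 write@19
I7 -> (21, 22, 26, 27)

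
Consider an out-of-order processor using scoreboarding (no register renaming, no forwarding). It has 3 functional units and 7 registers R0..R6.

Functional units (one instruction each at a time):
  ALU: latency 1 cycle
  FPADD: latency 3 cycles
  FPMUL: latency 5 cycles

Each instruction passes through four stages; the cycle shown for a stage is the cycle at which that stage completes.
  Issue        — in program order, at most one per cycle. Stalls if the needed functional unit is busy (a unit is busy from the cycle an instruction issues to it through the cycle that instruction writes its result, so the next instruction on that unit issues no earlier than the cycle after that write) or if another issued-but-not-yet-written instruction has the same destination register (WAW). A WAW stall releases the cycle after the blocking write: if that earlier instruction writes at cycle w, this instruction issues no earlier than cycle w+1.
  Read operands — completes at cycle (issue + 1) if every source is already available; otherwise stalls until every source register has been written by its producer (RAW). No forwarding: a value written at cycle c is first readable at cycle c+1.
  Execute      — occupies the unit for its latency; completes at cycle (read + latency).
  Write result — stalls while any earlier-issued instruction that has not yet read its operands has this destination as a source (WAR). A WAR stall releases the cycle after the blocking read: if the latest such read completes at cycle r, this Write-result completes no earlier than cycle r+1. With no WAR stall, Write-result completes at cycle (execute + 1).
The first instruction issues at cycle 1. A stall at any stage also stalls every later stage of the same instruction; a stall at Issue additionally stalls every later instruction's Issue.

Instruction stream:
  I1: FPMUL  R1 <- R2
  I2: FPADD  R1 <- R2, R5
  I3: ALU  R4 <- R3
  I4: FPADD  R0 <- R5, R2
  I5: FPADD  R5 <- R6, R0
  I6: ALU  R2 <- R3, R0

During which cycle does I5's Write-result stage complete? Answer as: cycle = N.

t=1  I1 issues→FPMUL
t=2  I1 reads
t=7  I1 exec-done
t=8  I1 writes R1
t=9  I2 issues→FPADD
t=10  I2 reads | I3 issues→ALU
t=11  I3 reads
t=12  I3 exec-done
t=13  I2 exec-done | I3 writes R4
t=14  I2 writes R1
t=15  I4 issues→FPADD
t=16  I4 reads
t=19  I4 exec-done
t=20  I4 writes R0
t=21  I5 issues→FPADD
t=22  I5 reads | I6 issues→ALU
t=23  I6 reads
t=24  I6 exec-done
t=25  I5 exec-done | I6 writes R2
t=26  I5 writes R5

cycle = 26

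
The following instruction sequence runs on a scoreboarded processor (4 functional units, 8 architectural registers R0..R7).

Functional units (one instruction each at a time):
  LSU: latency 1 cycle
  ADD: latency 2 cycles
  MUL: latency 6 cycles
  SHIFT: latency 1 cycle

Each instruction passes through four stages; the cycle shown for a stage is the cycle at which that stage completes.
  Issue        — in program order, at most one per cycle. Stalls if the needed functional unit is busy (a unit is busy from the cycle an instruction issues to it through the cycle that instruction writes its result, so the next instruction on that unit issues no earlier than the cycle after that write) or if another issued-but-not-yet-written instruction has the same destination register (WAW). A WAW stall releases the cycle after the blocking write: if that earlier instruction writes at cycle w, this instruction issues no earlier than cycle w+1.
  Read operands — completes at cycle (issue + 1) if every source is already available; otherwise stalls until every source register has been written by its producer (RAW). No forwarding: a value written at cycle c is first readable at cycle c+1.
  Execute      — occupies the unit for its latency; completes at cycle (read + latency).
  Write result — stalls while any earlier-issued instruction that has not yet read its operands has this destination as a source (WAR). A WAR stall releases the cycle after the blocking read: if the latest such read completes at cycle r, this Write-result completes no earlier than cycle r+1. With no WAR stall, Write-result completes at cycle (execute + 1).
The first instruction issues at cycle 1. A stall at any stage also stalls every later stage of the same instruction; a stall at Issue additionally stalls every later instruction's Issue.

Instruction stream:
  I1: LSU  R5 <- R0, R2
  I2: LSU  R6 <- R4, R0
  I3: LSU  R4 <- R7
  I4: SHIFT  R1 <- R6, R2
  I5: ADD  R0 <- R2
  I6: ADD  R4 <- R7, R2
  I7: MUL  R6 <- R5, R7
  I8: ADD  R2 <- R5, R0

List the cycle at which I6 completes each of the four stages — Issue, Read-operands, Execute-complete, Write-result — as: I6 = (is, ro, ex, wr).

  I1 | 1 | 2 | 3 | 4
  I2 | 5 | 6 | 7 | 8   struct: LSU busy until I1 writes@4
  I3 | 9 | 10 | 11 | 12   struct: LSU busy until I2 writes@8
  I4 | 10 | 11 | 12 | 13
  I5 | 11 | 12 | 14 | 15
  I6 | 16 | 17 | 19 | 20   struct: ADD busy until I5 writes@15
  I7 | 17 | 18 | 24 | 25
  I8 | 21 | 22 | 24 | 25   struct: ADD busy until I6 writes@20

I6 = (16, 17, 19, 20)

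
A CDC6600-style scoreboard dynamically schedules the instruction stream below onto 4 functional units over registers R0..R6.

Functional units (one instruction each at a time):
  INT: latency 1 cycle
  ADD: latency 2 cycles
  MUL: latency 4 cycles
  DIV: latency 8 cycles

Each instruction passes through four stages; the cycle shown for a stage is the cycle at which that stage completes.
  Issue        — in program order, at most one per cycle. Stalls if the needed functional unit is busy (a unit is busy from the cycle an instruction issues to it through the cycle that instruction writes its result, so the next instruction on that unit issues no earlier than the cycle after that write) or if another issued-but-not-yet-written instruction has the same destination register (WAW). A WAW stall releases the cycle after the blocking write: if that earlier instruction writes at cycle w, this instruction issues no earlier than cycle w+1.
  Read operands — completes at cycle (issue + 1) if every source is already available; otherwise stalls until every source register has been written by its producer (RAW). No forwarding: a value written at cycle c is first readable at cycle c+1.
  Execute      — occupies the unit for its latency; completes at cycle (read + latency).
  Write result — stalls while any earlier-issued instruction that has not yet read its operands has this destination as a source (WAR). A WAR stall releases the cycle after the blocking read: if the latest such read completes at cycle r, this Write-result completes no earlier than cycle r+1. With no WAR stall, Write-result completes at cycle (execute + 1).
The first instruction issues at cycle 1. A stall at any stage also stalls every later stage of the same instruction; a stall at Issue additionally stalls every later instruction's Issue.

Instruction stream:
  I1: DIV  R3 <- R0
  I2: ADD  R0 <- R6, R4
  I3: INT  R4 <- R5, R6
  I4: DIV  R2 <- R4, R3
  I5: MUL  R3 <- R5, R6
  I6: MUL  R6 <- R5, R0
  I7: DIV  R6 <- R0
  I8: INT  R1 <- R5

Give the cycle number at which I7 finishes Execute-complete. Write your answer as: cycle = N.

cycle = 36

cycle 1: I1→DIV
cycle 2: I1 RO; I2→ADD
cycle 3: I2 RO; I3→INT
cycle 4: I3 RO
cycle 5: I2 EX; I3 EX
cycle 6: I2 WR R0; I3 WR R4
cycle 10: I1 EX
cycle 11: I1 WR R3
cycle 12: I4→DIV
cycle 13: I4 RO; I5→MUL
cycle 14: I5 RO
cycle 18: I5 EX
cycle 19: I5 WR R3
cycle 20: I6→MUL
cycle 21: I4 EX; I6 RO
cycle 22: I4 WR R2
cycle 25: I6 EX
cycle 26: I6 WR R6
cycle 27: I7→DIV
cycle 28: I7 RO; I8→INT
cycle 29: I8 RO
cycle 30: I8 EX
cycle 31: I8 WR R1
cycle 36: I7 EX
cycle 37: I7 WR R6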